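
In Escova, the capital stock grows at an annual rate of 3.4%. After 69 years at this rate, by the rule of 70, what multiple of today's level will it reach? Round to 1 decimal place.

roughly 10.2 times

Doubles every ≈ 20.59 years (70/3.4).
69 years is 3.35 doublings; 2^3.35 ≈ 10.2×.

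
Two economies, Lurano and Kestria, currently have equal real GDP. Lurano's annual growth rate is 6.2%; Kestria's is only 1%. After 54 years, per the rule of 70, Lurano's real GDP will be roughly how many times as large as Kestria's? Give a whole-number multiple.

Rate gap = 6.2% − 1% = 5.2 points.
The ratio doubles every 70/5.2 ≈ 13.46 years.
54/13.46 ≈ 4.01 doublings → ratio ≈ 2^4.01 ≈ 16.

≈ 16 times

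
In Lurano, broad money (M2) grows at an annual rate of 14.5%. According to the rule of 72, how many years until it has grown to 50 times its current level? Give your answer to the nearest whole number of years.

Doubling time ≈ 72/14.5 = 4.97 years.
50× is log₂ 50 ≈ 5.64 doublings, so ≈ 5.64 × 4.97 = 28 years.

roughly 28 years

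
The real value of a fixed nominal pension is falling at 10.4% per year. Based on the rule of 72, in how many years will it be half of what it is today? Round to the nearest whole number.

Halving time ≈ 72 / 10.4 = 6.92 → 7 years.

around 7 years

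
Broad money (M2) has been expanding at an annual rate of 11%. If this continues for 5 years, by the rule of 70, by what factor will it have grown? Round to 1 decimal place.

around 1.7 times

Doubling time ≈ 70/11 = 6.36 years.
5 years / 6.36 ≈ 0.79 doublings → factor 2^0.79 ≈ 1.7.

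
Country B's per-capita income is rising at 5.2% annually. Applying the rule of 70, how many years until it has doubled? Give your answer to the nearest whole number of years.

Doubling time ≈ 70 / 5.2 = 13.46 years.

about 13 years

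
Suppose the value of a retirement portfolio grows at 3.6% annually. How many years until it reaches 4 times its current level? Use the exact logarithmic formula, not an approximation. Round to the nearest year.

39 years

t = ln(4) / ln(1 + 0.036) = 1.3863 / 0.035367 ≈ 39.20.
≈ 39 years.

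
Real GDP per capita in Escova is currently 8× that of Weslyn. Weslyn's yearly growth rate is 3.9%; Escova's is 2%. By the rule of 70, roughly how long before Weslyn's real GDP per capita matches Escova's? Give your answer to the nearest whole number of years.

The growth-rate gap is 3.9% − 2% = 1.9 percentage points.
So the ratio between them halves every 70/1.9 ≈ 36.84 years.
An 8× gap closes after 3 halvings: 3 × 36.84 ≈ 111 years.

≈ 111 years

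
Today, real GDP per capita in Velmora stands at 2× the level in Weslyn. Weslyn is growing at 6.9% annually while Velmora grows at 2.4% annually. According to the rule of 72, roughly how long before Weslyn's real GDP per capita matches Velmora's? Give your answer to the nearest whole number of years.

The growth-rate gap is 6.9% − 2.4% = 4.5 percentage points.
So the ratio between them halves every 72/4.5 ≈ 16.00 years.
A 2× gap closes after 1 halving: 1 × 16.00 ≈ 16 years.

≈ 16 years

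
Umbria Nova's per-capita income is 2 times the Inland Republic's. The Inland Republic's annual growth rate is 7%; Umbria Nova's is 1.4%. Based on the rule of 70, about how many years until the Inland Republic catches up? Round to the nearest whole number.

The growth-rate gap is 7% − 1.4% = 5.6 percentage points.
So the ratio between them halves every 70/5.6 ≈ 12.50 years.
A 2 times gap closes after 1 halving: 1 × 12.50 ≈ 13 years.

about 13 years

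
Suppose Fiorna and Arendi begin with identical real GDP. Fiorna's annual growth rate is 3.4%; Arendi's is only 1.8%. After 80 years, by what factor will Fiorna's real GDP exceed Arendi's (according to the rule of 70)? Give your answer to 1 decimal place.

3.6 times

Only the 1.6-point difference matters.
70/1.6 ≈ 43.75 years per doubling of the ratio; 80 years gives 1.83 doublings, so ≈ 3.6×.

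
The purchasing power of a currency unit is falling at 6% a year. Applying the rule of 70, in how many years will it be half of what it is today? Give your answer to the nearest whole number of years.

about 12 years

Falling at 6%, it halves about every 70/6 = 11.67 years.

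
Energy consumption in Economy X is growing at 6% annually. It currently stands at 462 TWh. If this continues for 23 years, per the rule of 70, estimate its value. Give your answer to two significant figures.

Doubling time ≈ 70/6 = 11.67 years.
23 years is 23/11.67 ≈ 1.97 doublings, a factor of 2^1.97 ≈ 3.92.
462 × 3.92 ≈ 1800 TWh.

around 1800 TWh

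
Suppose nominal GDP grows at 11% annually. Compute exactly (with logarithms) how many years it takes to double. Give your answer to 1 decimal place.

6.6 years

t = ln(2) / ln(1 + 0.11) = 0.6931 / 0.104360 ≈ 6.64.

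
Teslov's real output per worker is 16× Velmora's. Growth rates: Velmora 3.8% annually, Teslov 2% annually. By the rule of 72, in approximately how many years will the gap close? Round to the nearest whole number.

What matters is the difference: 1.8 pp.
Rule of 72 on the gap: the ratio halves every 72/1.8 ≈ 40.00 years.
A 16× gap closes after 4 halvings: 4 × 40.00 ≈ 160 years.

about 160 years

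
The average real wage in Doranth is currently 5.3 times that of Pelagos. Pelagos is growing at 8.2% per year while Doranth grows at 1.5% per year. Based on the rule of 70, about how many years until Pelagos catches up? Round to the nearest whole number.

around 25 years

The growth-rate gap is 8.2% − 1.5% = 6.7 percentage points.
So the ratio between them halves every 70/6.7 ≈ 10.45 years.
A 5.3 times gap takes log₂(5.3) ≈ 2.41 halvings to close: 2.41 × 10.45 ≈ 25 years.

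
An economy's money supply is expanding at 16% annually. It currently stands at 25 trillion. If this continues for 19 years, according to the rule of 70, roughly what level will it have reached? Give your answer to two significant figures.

Doubling time ≈ 70/16 = 4.38 years.
19 years is 19/4.38 ≈ 4.34 doublings, a factor of 2^4.34 ≈ 20.25.
25 × 20.25 ≈ 510 trillion.

about 510 trillion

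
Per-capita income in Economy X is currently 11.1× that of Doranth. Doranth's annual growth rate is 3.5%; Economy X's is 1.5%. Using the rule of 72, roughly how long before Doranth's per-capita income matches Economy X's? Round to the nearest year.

≈ 125 years

What matters is the difference: 2 pp.
Rule of 72 on the gap: the ratio halves every 72/2 ≈ 36.00 years.
An 11.1× gap takes log₂(11.1) ≈ 3.47 halvings to close: 3.47 × 36.00 ≈ 125 years.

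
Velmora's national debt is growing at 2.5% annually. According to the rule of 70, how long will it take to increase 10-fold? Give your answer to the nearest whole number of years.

At 2.5% it doubles every 70/2.5 ≈ 28.00 years.
10× is log₂ 10 ≈ 3.32 doublings, so ≈ 3.32 × 28.00 = 93 years.

approximately 93 years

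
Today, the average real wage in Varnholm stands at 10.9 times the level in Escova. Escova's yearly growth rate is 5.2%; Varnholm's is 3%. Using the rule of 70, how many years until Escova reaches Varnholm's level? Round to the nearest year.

≈ 110 years

The growth-rate gap is 5.2% − 3% = 2.2 percentage points.
So the ratio between them halves every 70/2.2 ≈ 31.82 years.
A 10.9 times gap takes log₂(10.9) ≈ 3.45 halvings to close: 3.45 × 31.82 ≈ 110 years.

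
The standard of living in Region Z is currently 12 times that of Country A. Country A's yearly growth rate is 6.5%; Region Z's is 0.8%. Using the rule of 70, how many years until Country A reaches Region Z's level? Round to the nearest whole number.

Country A gains on Region Z at 6.5% − 0.8% = 5.7 points a year.
At that relative rate the gap halves every 70/5.7 ≈ 12.28 years.
A 12 times gap takes log₂(12) ≈ 3.58 halvings to close: 3.58 × 12.28 ≈ 44 years.

about 44 years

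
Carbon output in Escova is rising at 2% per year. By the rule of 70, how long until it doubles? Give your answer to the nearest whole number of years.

around 35 years

70/2 ≈ 35.00, so it doubles roughly every 35 years.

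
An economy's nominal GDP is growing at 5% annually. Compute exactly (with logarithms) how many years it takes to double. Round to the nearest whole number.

t = ln(2) / ln(1 + 0.05) = 0.6931 / 0.048790 ≈ 14.21.
≈ 14 years.

14 years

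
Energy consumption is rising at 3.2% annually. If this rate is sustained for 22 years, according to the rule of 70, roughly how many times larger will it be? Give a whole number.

≈ 2 times

At 3.2% one doubling takes ≈ 21.88 years; 22 years is 1 of them, so ×2.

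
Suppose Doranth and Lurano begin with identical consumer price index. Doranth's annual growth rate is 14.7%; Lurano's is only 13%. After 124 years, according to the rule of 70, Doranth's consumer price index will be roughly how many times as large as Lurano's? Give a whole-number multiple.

Rate gap = 14.7% − 13% = 1.7 points.
The ratio doubles every 70/1.7 ≈ 41.18 years.
124/41.18 ≈ 3.01 doublings → ratio ≈ 2^3.01 ≈ 8.

8 times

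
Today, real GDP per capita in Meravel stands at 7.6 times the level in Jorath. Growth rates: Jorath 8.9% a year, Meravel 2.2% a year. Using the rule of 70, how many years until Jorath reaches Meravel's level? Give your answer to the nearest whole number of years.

Jorath gains on Meravel at 8.9% − 2.2% = 6.7 points a year.
At that relative rate the gap halves every 70/6.7 ≈ 10.45 years.
A 7.6 times gap takes log₂(7.6) ≈ 2.93 halvings to close: 2.93 × 10.45 ≈ 31 years.

approximately 31 years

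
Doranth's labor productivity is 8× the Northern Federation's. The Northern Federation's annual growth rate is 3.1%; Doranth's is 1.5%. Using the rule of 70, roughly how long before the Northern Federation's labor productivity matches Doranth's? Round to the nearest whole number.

≈ 131 years

the Northern Federation gains on Doranth at 3.1% − 1.5% = 1.6 points a year.
At that relative rate the gap halves every 70/1.6 ≈ 43.75 years.
An 8× gap closes after 3 halvings: 3 × 43.75 ≈ 131 years.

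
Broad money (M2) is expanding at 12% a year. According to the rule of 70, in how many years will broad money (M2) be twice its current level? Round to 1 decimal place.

5.8 years

70/12 ≈ 5.83, so it doubles roughly every 5.8 years.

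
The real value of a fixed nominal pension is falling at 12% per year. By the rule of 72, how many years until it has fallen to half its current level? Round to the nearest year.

approximately 6 years

Halving time ≈ 72 / 12 = 6.00 → 6 years.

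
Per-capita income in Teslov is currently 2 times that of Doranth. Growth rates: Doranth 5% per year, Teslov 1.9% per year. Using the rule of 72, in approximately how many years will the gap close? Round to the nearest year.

The growth-rate gap is 5% − 1.9% = 3.1 percentage points.
So the ratio between them halves every 72/3.1 ≈ 23.23 years.
A 2 times gap closes after 1 halving: 1 × 23.23 ≈ 23 years.

≈ 23 years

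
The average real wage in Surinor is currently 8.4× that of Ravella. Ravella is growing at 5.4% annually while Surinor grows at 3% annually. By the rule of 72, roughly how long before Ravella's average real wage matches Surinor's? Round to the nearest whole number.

The growth-rate gap is 5.4% − 3% = 2.4 percentage points.
So the ratio between them halves every 72/2.4 ≈ 30.00 years.
An 8.4× gap takes log₂(8.4) ≈ 3.07 halvings to close: 3.07 × 30.00 ≈ 92 years.

92 years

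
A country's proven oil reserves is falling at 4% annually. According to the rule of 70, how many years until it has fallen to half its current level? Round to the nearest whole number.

approximately 18 years

The rule works in reverse for decay: 70/4 ≈ 17.50 years to halve.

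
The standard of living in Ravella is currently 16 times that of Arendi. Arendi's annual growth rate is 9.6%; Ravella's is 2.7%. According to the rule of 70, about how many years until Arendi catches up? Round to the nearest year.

Arendi gains on Ravella at 9.6% − 2.7% = 6.9 points a year.
At that relative rate the gap halves every 70/6.9 ≈ 10.14 years.
A 16 times gap closes after 4 halvings: 4 × 10.14 ≈ 41 years.

roughly 41 years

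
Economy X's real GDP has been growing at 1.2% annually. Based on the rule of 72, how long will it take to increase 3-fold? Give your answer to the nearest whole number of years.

At 1.2% it doubles every 72/1.2 ≈ 60.00 years.
Reaching 3× takes log₂(3) ≈ 1.58 doublings.
1.58 × 60.00 ≈ 95 years.

roughly 95 years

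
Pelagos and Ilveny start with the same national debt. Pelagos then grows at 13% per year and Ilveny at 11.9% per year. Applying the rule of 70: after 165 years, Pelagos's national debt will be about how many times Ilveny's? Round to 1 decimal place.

roughly 6.0 times

Only the 1.1-point difference matters.
70/1.1 ≈ 63.64 years per doubling of the ratio; 165 years gives 2.59 doublings, so ≈ 6.0×.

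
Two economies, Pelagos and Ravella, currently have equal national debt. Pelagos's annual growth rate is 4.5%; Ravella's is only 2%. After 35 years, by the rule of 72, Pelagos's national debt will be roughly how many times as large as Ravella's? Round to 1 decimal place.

Only the 2.5-point difference matters.
72/2.5 ≈ 28.80 years per doubling of the ratio; 35 years gives 1.22 doublings, so ≈ 2.3×.

2.3 times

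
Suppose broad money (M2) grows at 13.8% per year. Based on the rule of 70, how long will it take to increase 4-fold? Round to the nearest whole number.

≈ 10 years

At 13.8% it doubles every 70/13.8 ≈ 5.07 years.
4 = 2^2, so 2 doublings → 10 years.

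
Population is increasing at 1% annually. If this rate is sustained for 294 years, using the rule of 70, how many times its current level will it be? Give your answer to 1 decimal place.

Doubling time ≈ 70/1 = 70.00 years.
294 years / 70.00 ≈ 4.20 doublings → factor 2^4.20 ≈ 18.4.

≈ 18.4 times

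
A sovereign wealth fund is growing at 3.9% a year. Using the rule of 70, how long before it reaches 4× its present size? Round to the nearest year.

roughly 36 years

At 3.9% it doubles every 70/3.9 ≈ 17.95 years.
4 = 2^2, so 2 doublings → 36 years.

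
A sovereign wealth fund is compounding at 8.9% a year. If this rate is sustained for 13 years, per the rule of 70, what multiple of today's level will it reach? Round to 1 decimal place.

Doubling time ≈ 70/8.9 = 7.87 years.
13 years / 7.87 ≈ 1.65 doublings → factor 2^1.65 ≈ 3.1.

≈ 3.1 times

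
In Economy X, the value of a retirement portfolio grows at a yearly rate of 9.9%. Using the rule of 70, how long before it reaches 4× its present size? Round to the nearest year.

Doubling time ≈ 70/9.9 = 7.07 years.
4× is 2 doublings, so 2 × 7.07 ≈ 14 years.

14 years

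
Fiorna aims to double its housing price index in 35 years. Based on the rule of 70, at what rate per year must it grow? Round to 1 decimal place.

70 / 35 ≈ 2.00, so about 2.0% per year.

roughly 2.0%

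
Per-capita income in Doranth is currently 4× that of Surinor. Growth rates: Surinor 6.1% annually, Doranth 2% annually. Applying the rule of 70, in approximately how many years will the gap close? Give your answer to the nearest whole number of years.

The growth-rate gap is 6.1% − 2% = 4.1 percentage points.
So the ratio between them halves every 70/4.1 ≈ 17.07 years.
A 4× gap closes after 2 halvings: 2 × 17.07 ≈ 34 years.

approximately 34 years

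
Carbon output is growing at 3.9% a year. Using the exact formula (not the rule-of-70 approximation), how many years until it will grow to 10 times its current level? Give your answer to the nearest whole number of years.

t = ln(10) / ln(1 + 0.039) = 2.3026 / 0.038259 ≈ 60.18.
≈ 60 years.

60 years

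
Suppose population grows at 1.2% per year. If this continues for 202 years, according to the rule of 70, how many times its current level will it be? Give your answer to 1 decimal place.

≈ 11.0 times

Doubles every ≈ 58.33 years (70/1.2).
202 years is 3.46 doublings; 2^3.46 ≈ 11.0×.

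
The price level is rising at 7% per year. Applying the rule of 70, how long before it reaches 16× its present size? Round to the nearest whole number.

One doubling takes 70/7 = 10.00 years.
16 = 2^4, so 4 doublings → 40 years.

40 years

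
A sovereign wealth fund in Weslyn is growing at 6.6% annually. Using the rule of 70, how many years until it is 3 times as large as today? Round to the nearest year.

approximately 17 years

One doubling takes 70/6.6 = 10.61 years.
Reaching 3× takes log₂(3) ≈ 1.58 doublings.
1.58 × 10.61 ≈ 17 years.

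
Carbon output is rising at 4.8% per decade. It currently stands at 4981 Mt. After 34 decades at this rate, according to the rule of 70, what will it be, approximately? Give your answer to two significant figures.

approximately 25000 Mt

It doubles every 70/4.8 ≈ 14.58 decades, so 34 decades is 2.33 doublings.
2^2.33 ≈ 5.03; 4981 × 5.03 ≈ 25000 Mt.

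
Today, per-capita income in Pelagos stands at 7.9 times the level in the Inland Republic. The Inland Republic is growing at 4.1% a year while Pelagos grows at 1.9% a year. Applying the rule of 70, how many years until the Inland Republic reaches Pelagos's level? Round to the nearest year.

the Inland Republic gains on Pelagos at 4.1% − 1.9% = 2.2 points a year.
At that relative rate the gap halves every 70/2.2 ≈ 31.82 years.
A 7.9 times gap takes log₂(7.9) ≈ 2.98 halvings to close: 2.98 × 31.82 ≈ 95 years.

95 years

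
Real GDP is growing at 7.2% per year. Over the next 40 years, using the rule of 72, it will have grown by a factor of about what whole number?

roughly 16 times

72/7.2 ≈ 10.00 years per doubling.
40 years fits 4 doublings: 2^4 = 16.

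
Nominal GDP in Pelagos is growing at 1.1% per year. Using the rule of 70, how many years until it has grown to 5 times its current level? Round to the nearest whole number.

One doubling takes 70/1.1 = 63.64 years.
5× is log₂ 5 ≈ 2.32 doublings, so ≈ 2.32 × 63.64 = 148 years.

roughly 148 years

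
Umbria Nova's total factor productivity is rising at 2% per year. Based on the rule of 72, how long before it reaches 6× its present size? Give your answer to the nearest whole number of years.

At 2% it doubles every 72/2 ≈ 36.00 years.
Reaching 6× takes log₂(6) ≈ 2.58 doublings.
2.58 × 36.00 ≈ 93 years.

roughly 93 years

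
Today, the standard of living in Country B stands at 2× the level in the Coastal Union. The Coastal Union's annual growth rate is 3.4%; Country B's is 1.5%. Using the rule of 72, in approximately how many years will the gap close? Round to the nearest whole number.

What matters is the difference: 1.9 pp.
Rule of 72 on the gap: the ratio halves every 72/1.9 ≈ 37.89 years.
A 2× gap closes after 1 halving: 1 × 37.89 ≈ 38 years.

38 years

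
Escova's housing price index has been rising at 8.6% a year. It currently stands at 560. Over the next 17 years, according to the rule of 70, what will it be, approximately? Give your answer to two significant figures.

It doubles every 70/8.6 ≈ 8.14 years, so 17 years is 2.09 doublings.
2^2.09 ≈ 4.26; 560 × 4.26 ≈ 2400.

roughly 2400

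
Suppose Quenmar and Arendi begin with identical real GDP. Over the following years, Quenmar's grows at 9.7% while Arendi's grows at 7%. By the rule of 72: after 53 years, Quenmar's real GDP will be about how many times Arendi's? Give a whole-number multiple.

Rate gap = 9.7% − 7% = 2.7 points.
The ratio doubles every 72/2.7 ≈ 26.67 years.
53/26.67 ≈ 1.99 doublings → ratio ≈ 2^1.99 ≈ 4.

4 times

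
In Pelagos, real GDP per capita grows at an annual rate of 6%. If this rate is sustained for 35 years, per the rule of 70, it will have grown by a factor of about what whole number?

Doubling time ≈ 70/6 = 11.67 years.
35/11.67 ≈ 3 doublings, so about 2^3 = 8×.

roughly 8 times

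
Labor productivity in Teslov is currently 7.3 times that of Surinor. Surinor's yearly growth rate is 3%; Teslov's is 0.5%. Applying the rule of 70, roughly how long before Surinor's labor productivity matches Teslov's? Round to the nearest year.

80 years

What matters is the difference: 2.5 pp.
Rule of 70 on the gap: the ratio halves every 70/2.5 ≈ 28.00 years.
A 7.3 times gap takes log₂(7.3) ≈ 2.87 halvings to close: 2.87 × 28.00 ≈ 80 years.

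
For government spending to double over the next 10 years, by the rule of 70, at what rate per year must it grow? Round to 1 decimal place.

about 7.0%

70 / 10 ≈ 7.00, so about 7.0% per year.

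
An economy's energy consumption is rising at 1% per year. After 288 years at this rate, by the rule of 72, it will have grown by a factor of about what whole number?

roughly 16 times

72/1 ≈ 72.00 years per doubling.
288 years fits 4 doublings: 2^4 = 16.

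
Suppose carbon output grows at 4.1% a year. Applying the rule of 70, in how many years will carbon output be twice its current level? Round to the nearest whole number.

≈ 17 years

At 4.1%, doubling takes about 70/4.1 = 17.07 years.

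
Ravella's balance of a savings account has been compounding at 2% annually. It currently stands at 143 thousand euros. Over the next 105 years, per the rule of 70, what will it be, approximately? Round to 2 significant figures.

≈ 1100 thousand euros

Doubling time ≈ 70/2 = 35.00 years.
105 years is 105/35.00 ≈ 3.00 doublings, a factor of 2^3.00 ≈ 8.00.
143 × 8.00 ≈ 1100 thousand euros.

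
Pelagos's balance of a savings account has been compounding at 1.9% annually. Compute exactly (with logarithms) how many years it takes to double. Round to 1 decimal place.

t = ln(2) / ln(1 + 0.019) = 0.6931 / 0.018822 ≈ 36.82.

36.8 years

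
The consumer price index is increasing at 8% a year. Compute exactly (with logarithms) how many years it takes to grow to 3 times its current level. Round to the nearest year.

14 years

t = ln(3) / ln(1 + 0.08) = 1.0986 / 0.076961 ≈ 14.27.
≈ 14 years.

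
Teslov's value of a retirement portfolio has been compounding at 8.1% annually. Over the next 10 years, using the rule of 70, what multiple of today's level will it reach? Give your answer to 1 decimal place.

Doubling time ≈ 70/8.1 = 8.64 years.
10 years / 8.64 ≈ 1.16 doublings → factor 2^1.16 ≈ 2.2.

about 2.2 times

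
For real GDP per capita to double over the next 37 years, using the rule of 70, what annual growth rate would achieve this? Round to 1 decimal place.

1.9%

70 / 37 ≈ 1.89, so about 1.9% annually.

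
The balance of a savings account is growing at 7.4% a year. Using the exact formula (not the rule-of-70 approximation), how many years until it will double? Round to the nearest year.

t = ln(2) / ln(1 + 0.074) = 0.6931 / 0.071390 ≈ 9.71.
≈ 10 years.

10 years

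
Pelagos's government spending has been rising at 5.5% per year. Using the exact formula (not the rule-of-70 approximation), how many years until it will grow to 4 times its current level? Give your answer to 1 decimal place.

25.9 years

t = ln(4) / ln(1 + 0.055) = 1.3863 / 0.053541 ≈ 25.89.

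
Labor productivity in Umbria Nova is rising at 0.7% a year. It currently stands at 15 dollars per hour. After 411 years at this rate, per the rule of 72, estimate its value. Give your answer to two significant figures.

Doubling time ≈ 72/0.7 = 102.86 years.
411 years is 411/102.86 ≈ 4.00 doublings, a factor of 2^4.00 ≈ 16.00.
15 × 16.00 ≈ 240 dollars per hour.

240 dollars per hour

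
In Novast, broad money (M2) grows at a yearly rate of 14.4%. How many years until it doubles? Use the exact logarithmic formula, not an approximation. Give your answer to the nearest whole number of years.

t = ln(2) / ln(1 + 0.144) = 0.6931 / 0.134531 ≈ 5.15.
≈ 5 years.

5 years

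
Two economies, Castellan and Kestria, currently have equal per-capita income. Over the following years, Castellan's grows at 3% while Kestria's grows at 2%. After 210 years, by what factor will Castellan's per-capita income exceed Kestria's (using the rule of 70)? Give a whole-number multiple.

Rate gap = 3% − 2% = 1 point.
The ratio doubles every 70/1 ≈ 70.00 years.
210/70.00 ≈ 3.00 doublings → ratio ≈ 2^3.00 ≈ 8.

8 times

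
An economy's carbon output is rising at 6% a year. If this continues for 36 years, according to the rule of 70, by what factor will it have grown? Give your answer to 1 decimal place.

Doubling time ≈ 70/6 = 11.67 years.
36 years / 11.67 ≈ 3.08 doublings → factor 2^3.08 ≈ 8.5.

8.5 times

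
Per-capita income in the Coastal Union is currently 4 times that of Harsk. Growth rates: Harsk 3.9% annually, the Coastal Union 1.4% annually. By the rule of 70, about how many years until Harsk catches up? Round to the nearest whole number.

What matters is the difference: 2.5 pp.
Rule of 70 on the gap: the ratio halves every 70/2.5 ≈ 28.00 years.
A 4 times gap closes after 2 halvings: 2 × 28.00 ≈ 56 years.

around 56 years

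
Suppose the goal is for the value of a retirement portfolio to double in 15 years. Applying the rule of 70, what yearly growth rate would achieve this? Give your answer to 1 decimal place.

roughly 4.7% per year

70 / 15 ≈ 4.67, so about 4.7% per year.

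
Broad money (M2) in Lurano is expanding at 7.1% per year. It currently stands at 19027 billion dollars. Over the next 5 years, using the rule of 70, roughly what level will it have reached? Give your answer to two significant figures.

≈ 27000 billion dollars

Doubling time ≈ 70/7.1 = 9.86 years.
5 years is 5/9.86 ≈ 0.51 doublings, a factor of 2^0.51 ≈ 1.42.
19027 × 1.42 ≈ 27000 billion dollars.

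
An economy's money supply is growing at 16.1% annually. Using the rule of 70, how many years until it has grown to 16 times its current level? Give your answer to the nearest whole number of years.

about 17 years

At 16.1% it doubles every 70/16.1 ≈ 4.35 years.
Getting to 16× needs 4 doublings: 4 × 4.35 ≈ 17 years.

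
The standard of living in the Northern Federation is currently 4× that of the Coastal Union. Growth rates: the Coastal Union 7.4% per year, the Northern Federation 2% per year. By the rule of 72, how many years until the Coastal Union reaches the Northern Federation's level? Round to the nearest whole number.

around 27 years

the Coastal Union gains on the Northern Federation at 7.4% − 2% = 5.4 points a year.
At that relative rate the gap halves every 72/5.4 ≈ 13.33 years.
A 4× gap closes after 2 halvings: 2 × 13.33 ≈ 27 years.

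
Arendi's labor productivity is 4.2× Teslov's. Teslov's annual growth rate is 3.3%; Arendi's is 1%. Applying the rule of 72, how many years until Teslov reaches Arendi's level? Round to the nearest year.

around 65 years

The growth-rate gap is 3.3% − 1% = 2.3 percentage points.
So the ratio between them halves every 72/2.3 ≈ 31.30 years.
A 4.2× gap takes log₂(4.2) ≈ 2.07 halvings to close: 2.07 × 31.30 ≈ 65 years.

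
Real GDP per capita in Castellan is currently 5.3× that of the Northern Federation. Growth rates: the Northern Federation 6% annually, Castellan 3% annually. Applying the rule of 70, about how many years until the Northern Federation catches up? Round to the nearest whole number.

56 years

the Northern Federation gains on Castellan at 6% − 3% = 3 points a year.
At that relative rate the gap halves every 70/3 ≈ 23.33 years.
A 5.3× gap takes log₂(5.3) ≈ 2.41 halvings to close: 2.41 × 23.33 ≈ 56 years.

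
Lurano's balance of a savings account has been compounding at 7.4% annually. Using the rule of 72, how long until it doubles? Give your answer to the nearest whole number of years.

10 years

Doubling time ≈ 72 / 7.4 = 9.73 years.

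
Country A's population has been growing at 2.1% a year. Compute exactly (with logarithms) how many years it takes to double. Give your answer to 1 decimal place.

33.4 years

t = ln(2) / ln(1 + 0.021) = 0.6931 / 0.020783 ≈ 33.35.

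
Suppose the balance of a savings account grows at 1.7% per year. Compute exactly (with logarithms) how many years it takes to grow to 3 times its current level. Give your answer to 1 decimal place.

65.2 years

t = ln(3) / ln(1 + 0.017) = 1.0986 / 0.016857 ≈ 65.17.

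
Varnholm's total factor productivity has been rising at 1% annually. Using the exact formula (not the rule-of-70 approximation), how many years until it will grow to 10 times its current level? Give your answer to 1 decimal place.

t = ln(10) / ln(1 + 0.01) = 2.3026 / 0.009950 ≈ 231.42.

231.4 years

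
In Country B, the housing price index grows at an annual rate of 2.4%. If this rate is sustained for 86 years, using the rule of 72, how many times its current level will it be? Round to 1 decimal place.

approximately 7.3 times

Doubles every ≈ 30.00 years (72/2.4).
86 years is 2.87 doublings; 2^2.87 ≈ 7.3×.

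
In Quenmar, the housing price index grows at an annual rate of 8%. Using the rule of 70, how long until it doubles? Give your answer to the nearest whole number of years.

9 years

70/8 ≈ 8.75, so it doubles roughly every 9 years.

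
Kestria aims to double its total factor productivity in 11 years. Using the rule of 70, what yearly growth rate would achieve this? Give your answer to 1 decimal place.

70 / 11 ≈ 6.36, so about 6.4% per year.

approximately 6.4%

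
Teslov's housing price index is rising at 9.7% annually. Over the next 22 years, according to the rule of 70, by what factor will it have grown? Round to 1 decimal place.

approximately 8.3 times

Doubles every ≈ 7.22 years (70/9.7).
22 years is 3.05 doublings; 2^3.05 ≈ 8.3×.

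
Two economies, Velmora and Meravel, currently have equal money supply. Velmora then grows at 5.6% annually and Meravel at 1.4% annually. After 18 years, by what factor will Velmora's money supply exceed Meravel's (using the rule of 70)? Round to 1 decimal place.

Rate gap = 5.6% − 1.4% = 4.2 points.
The ratio doubles every 70/4.2 ≈ 16.67 years.
18/16.67 ≈ 1.08 doublings → ratio ≈ 2^1.08 ≈ 2.1.

about 2.1 times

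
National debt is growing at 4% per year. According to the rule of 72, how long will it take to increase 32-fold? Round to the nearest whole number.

Doubling time ≈ 72/4 = 18.00 years.
32 = 2^5, so 5 doublings → 90 years.

roughly 90 years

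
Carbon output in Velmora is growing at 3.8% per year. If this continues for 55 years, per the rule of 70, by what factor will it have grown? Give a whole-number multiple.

about 8 times

70/3.8 ≈ 18.42 years per doubling.
55 years fits 3 doublings: 2^3 = 8.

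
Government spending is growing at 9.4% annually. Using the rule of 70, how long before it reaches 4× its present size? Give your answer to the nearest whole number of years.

One doubling takes 70/9.4 = 7.45 years.
Getting to 4× needs 2 doublings: 2 × 7.45 ≈ 15 years.

approximately 15 years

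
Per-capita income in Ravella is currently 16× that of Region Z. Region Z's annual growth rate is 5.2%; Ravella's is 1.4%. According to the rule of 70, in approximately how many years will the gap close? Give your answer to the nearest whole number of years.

The growth-rate gap is 5.2% − 1.4% = 3.8 percentage points.
So the ratio between them halves every 70/3.8 ≈ 18.42 years.
A 16× gap closes after 4 halvings: 4 × 18.42 ≈ 74 years.

roughly 74 years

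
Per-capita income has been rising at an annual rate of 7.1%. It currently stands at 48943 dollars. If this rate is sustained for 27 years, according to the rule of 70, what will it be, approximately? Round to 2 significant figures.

Doubling time ≈ 70/7.1 = 9.86 years.
27 years is 27/9.86 ≈ 2.74 doublings, a factor of 2^2.74 ≈ 6.68.
48943 × 6.68 ≈ 330000 dollars.

roughly 330000 dollars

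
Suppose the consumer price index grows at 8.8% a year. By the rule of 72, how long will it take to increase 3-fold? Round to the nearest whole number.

approximately 13 years

At 8.8% it doubles every 72/8.8 ≈ 8.18 years.
3× is log₂ 3 ≈ 1.58 doublings, so ≈ 1.58 × 8.18 = 13 years.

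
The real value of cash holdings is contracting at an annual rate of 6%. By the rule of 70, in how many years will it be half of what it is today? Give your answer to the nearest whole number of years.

approximately 12 years

The rule works in reverse for decay: 70/6 ≈ 11.67 years to halve.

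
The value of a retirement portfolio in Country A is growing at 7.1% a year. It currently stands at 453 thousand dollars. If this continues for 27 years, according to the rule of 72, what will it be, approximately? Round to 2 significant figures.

approximately 2900 thousand dollars

It doubles every 72/7.1 ≈ 10.14 years, so 27 years is 2.66 doublings.
2^2.66 ≈ 6.32; 453 × 6.32 ≈ 2900 thousand dollars.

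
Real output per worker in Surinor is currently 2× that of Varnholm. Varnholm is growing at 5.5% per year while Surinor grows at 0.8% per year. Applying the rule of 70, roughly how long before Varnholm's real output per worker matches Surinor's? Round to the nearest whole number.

What matters is the difference: 4.7 pp.
Rule of 70 on the gap: the ratio halves every 70/4.7 ≈ 14.89 years.
A 2× gap closes after 1 halving: 1 × 14.89 ≈ 15 years.

roughly 15 years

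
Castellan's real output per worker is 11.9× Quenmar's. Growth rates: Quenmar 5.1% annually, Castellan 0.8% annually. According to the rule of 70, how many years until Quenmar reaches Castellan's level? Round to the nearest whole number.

What matters is the difference: 4.3 pp.
Rule of 70 on the gap: the ratio halves every 70/4.3 ≈ 16.28 years.
An 11.9× gap takes log₂(11.9) ≈ 3.57 halvings to close: 3.57 × 16.28 ≈ 58 years.

approximately 58 years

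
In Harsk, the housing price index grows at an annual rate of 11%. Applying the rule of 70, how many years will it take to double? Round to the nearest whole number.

around 6 years

Doubling time ≈ 70 / 11 = 6.36 years.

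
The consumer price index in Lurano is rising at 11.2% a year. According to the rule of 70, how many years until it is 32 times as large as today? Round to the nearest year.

approximately 31 years

At 11.2% it doubles every 70/11.2 ≈ 6.25 years.
Getting to 32× needs 5 doublings: 5 × 6.25 ≈ 31 years.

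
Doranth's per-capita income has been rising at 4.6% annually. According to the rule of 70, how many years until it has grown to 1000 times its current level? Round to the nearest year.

At 4.6% it doubles every 70/4.6 ≈ 15.22 years.
Reaching 1000× takes log₂(1000) ≈ 9.97 doublings.
9.97 × 15.22 ≈ 152 years.

roughly 152 years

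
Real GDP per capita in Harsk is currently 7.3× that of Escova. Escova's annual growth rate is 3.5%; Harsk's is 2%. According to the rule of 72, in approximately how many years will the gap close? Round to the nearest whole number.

Escova gains on Harsk at 3.5% − 2% = 1.5 points a year.
At that relative rate the gap halves every 72/1.5 ≈ 48.00 years.
A 7.3× gap takes log₂(7.3) ≈ 2.87 halvings to close: 2.87 × 48.00 ≈ 138 years.

approximately 138 years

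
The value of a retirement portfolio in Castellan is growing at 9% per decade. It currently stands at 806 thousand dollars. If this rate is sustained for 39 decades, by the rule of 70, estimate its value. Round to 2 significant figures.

It doubles every 70/9 ≈ 7.78 decades, so 39 decades is 5.01 doublings.
2^5.01 ≈ 32.22; 806 × 32.22 ≈ 26000 thousand dollars.

≈ 26000 thousand dollars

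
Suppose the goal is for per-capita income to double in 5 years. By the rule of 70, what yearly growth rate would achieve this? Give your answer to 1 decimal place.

≈ 14.0% per year

70 / 5 ≈ 14.00, so about 14.0% per year.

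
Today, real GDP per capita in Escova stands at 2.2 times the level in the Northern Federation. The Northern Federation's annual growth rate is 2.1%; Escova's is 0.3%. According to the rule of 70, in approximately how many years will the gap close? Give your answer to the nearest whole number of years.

44 years

What matters is the difference: 1.8 pp.
Rule of 70 on the gap: the ratio halves every 70/1.8 ≈ 38.89 years.
A 2.2 times gap takes log₂(2.2) ≈ 1.14 halvings to close: 1.14 × 38.89 ≈ 44 years.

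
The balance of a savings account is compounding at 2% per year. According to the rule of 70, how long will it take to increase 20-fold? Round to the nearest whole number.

One doubling takes 70/2 = 35.00 years.
Reaching 20× takes log₂(20) ≈ 4.32 doublings.
4.32 × 35.00 ≈ 151 years.

approximately 151 years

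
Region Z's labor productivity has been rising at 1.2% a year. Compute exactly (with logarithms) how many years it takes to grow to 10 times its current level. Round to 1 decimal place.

193.0 years

t = ln(10) / ln(1 + 0.012) = 2.3026 / 0.011929 ≈ 193.03.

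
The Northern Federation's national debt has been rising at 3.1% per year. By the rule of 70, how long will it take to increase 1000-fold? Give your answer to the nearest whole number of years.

One doubling takes 70/3.1 = 22.58 years.
1000× is log₂ 1000 ≈ 9.97 doublings, so ≈ 9.97 × 22.58 = 225 years.

about 225 years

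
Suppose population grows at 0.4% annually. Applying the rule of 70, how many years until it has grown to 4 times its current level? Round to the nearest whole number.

roughly 350 years

One doubling takes 70/0.4 = 175.00 years.
4× is 2 doublings, so 2 × 175.00 ≈ 350 years.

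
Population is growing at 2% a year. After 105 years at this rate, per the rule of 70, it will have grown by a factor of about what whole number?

roughly 8 times

At 2% one doubling takes ≈ 35.00 years; 105 years is 3 of them, so ×8.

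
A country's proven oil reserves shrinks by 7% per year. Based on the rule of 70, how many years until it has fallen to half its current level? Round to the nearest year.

around 10 years

The rule works in reverse for decay: 70/7 ≈ 10.00 years to halve.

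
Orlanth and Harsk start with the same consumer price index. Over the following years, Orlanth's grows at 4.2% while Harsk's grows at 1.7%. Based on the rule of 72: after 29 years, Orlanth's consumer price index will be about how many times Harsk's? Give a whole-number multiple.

Only the 2.5-point difference matters.
72/2.5 ≈ 28.80 years per doubling of the ratio; 29 years gives 1.01 doublings, so ≈ 2×.

about 2 times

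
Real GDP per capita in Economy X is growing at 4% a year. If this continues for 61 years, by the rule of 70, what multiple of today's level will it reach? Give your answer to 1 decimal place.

Doubling time ≈ 70/4 = 17.50 years.
61 years / 17.50 ≈ 3.49 doublings → factor 2^3.49 ≈ 11.2.

11.2 times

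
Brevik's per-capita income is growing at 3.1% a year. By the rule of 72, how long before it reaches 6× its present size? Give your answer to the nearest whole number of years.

At 3.1% it doubles every 72/3.1 ≈ 23.23 years.
Reaching 6× takes log₂(6) ≈ 2.58 doublings.
2.58 × 23.23 ≈ 60 years.

roughly 60 years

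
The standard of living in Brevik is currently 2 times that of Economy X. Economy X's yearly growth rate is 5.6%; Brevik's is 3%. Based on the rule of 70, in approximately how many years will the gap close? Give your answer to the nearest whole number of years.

What matters is the difference: 2.6 pp.
Rule of 70 on the gap: the ratio halves every 70/2.6 ≈ 26.92 years.
A 2 times gap closes after 1 halving: 1 × 26.92 ≈ 27 years.

≈ 27 years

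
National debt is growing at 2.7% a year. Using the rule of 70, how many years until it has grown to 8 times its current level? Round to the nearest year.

At 2.7% it doubles every 70/2.7 ≈ 25.93 years.
8 = 2^3, so 3 doublings → 78 years.

around 78 years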